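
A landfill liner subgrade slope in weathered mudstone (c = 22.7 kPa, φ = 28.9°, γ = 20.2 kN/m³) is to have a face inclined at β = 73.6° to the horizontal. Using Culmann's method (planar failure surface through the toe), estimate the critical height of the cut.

H_c = 13.05 m

Culmann's analysis gives the critical failure plane at α_cr = (β + φ)/2 = (73.6 + 28.9)/2 = 51.2°, and the critical height
H_c = (4c/γ) · sinβ cosφ / [1 − cos(β − φ)]
    = (4·22.7/20.2) · sin73.6°·cos28.9° / [1 − cos(44.7°)]
    = 4.495 · 0.9593·0.8755 / [1 − 0.7108]
    = 4.495 · 0.8398 / 0.2892
    = 13.05 m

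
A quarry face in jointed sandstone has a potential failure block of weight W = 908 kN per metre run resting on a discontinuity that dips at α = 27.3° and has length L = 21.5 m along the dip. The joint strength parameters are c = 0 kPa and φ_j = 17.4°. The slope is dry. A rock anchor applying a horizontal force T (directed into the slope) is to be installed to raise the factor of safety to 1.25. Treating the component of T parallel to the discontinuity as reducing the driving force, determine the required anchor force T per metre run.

Resolving forces along and normal to the sliding plane, with the horizontal anchor force T adding T·sinα to the effective normal force and T·cosα acting up the plane against the driving force:
FS = [cL + (W cosα + T sinα) tanφ_j] / [W sinα − T cosα]
Without the anchor: N' = 806.9 kN/m, driving T_d = 416.5 kN/m, resisting R = 0·21.5 + 806.9·tan17.4° = 252.9 kN/m, FS = 0.61.
Setting FS = 1.25 and solving for T:
1.25·(416.5 − T cos27.3°) = 252.9 + T sin27.3°·tan17.4°
T·(sin27.3°·tan17.4° + 1.25·cos27.3°) = 1.25·416.5 − 252.9
T·(0.4586·0.3134 + 1.25·0.8886) = 520.6 − 252.9 = 267.7
T·1.2545 = 267.7
T = 213.4 kN/m

T = 213 kN/m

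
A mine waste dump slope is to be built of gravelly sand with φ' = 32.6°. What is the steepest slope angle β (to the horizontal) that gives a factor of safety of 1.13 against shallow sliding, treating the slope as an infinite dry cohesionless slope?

For an infinite dry cohesionless slope FS = tanφ'/tanβ, so tanβ = tanφ' / FS.
tanβ = tan32.6° / 1.13 = 0.6395 / 1.13 = 0.5660
β = arctan(0.5660) = 29.51°

β = 29.5°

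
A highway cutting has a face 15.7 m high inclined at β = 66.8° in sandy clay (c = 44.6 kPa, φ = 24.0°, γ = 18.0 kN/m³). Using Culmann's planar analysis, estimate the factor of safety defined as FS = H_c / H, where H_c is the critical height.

FS = 1.99

H_c = (4c/γ) · sinβ cosφ / [1 − cos(β − φ)]
    = (4·44.6/18.0) · sin66.8°·cos24.0° / [1 − cos42.8°]
    = 9.911 · 0.8397 / 0.2663 = 31.25 m
FS = H_c / H = 31.25 / 15.7 = 1.991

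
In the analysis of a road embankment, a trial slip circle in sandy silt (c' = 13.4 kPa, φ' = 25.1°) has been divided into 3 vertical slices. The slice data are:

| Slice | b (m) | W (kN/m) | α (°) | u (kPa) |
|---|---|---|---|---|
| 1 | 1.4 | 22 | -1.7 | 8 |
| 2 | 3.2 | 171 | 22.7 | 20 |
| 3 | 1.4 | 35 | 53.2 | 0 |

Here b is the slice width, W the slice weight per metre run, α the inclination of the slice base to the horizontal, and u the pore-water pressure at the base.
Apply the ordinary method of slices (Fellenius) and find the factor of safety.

FS = 1.64

Ordinary method of slices: FS = Σ[c'·Δl_i + (W_i cosα_i − u_i·Δl_i)·tanφ'] / Σ W_i sinα_i, with Δl_i = b_i / cosα_i.
Slice 1: Δl = 1.4/cos(-1.7°) = 1.401 m; N'_1 = 22·cos(-1.7°) − 8·1.401 = 10.8; c'Δl = 18.77; W sinα = -0.7
Slice 2: Δl = 3.2/cos22.7° = 3.469 m; N'_2 = 171·cos22.7° − 20·3.469 = 88.4; c'Δl = 46.48; W sinα = 66.0
Slice 3: Δl = 1.4/cos53.2° = 2.337 m; N'_3 = 35·cos53.2° − 0·2.337 = 21.0; c'Δl = 31.32; W sinα = 28.0
Σc'Δl = 96.6 kN/m; ΣN' = 120.1 kN/m; ΣW sinα = 93.4 kN/m
Resisting = 96.6 + 120.1·tan25.1° = 96.6 + 56.3 = 152.8 kN/m
FS = 152.8 / 93.4 = 1.637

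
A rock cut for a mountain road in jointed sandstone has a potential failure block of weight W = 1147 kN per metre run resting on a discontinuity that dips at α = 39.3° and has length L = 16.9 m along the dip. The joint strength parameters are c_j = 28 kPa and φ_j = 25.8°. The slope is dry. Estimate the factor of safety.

Resolving the block weight along and normal to the plane and applying the Mohr–Coulomb strength on the joint:
N' = W cosα = 1147·cos39.3° = 887.6 kN/m
Driving force T = W sinα = 1147·sin39.3° = 726.5 kN/m
Resisting force R = c_j·L + N'·tanφ_j = 28·16.9 + 887.6·tan25.8° = 473.2 + 429.1 = 902.3 kN/m
FS = R / T = 902.3 / 726.5 = 1.242

FS = 1.24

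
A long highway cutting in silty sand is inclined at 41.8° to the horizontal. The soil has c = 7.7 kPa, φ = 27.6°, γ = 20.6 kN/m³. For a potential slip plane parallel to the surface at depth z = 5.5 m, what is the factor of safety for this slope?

For an infinite slope with a slip plane parallel to the surface (no pore pressure): FS = [c + γz cos²β tanφ] / [γz sinβ cosβ].
γz = 20.6·5.5 = 113.30 kN/m²
Numerator = 7.7 + 113.30·cos²41.8°·tan27.6° = 7.7 + 113.30·0.5557·0.5228 = 40.617 kPa
Denominator = 113.30·sin41.8°·cos41.8° = 113.30·0.6665·0.7455 = 56.297 kPa
FS = 40.617 / 56.297 = 0.721

FS = 0.72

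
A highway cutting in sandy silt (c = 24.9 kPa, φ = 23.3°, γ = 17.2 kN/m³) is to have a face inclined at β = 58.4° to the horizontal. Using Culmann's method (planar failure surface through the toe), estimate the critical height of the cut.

Culmann's analysis gives the critical failure plane at α_cr = (β + φ)/2 = (58.4 + 23.3)/2 = 40.9°, and the critical height
H_c = (4c/γ) · sinβ cosφ / [1 − cos(β − φ)]
    = (4·24.9/17.2) · sin58.4°·cos23.3° / [1 − cos(35.1°)]
    = 5.791 · 0.8517·0.9184 / [1 − 0.8181]
    = 5.791 · 0.7823 / 0.1819
    = 24.91 m

H_c = 24.91 m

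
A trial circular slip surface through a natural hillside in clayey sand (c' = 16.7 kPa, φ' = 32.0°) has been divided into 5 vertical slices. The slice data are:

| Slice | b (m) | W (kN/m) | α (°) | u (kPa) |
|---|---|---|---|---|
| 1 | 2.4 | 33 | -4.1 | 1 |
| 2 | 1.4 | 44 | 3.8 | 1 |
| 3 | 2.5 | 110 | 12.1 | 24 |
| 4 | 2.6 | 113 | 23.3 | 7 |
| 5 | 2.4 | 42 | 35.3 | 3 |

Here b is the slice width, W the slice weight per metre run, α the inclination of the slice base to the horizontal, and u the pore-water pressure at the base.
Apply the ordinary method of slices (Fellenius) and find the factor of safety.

FS = 3.73

Ordinary method of slices: FS = Σ[c'·Δl_i + (W_i cosα_i − u_i·Δl_i)·tanφ'] / Σ W_i sinα_i, with Δl_i = b_i / cosα_i.
Slice 1: Δl = 2.4/cos(-4.1°) = 2.406 m; N'_1 = 33·cos(-4.1°) − 1·2.406 = 30.5; c'Δl = 40.18; W sinα = -2.4
Slice 2: Δl = 1.4/cos3.8° = 1.403 m; N'_2 = 44·cos3.8° − 1·1.403 = 42.5; c'Δl = 23.43; W sinα = 2.9
Slice 3: Δl = 2.5/cos12.1° = 2.557 m; N'_3 = 110·cos12.1° − 24·2.557 = 46.2; c'Δl = 42.70; W sinα = 23.1
Slice 4: Δl = 2.6/cos23.3° = 2.831 m; N'_4 = 113·cos23.3° − 7·2.831 = 84.0; c'Δl = 47.28; W sinα = 44.7
Slice 5: Δl = 2.4/cos35.3° = 2.941 m; N'_5 = 42·cos35.3° − 3·2.941 = 25.5; c'Δl = 49.11; W sinα = 24.3
Σc'Δl = 202.7 kN/m; ΣN' = 228.6 kN/m; ΣW sinα = 92.6 kN/m
Resisting = 202.7 + 228.6·tan32.0° = 202.7 + 142.9 = 345.6 kN/m
FS = 345.6 / 92.6 = 3.732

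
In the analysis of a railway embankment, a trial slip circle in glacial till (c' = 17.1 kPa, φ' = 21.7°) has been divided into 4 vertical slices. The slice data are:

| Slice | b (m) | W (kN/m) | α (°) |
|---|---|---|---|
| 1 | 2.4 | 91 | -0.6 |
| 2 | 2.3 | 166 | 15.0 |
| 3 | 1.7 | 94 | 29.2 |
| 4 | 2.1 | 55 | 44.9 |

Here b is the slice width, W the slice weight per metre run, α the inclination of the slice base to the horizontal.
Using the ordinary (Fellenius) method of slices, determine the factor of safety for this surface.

FS = 2.48

Ordinary method of slices: FS = Σ[c'·Δl_i + (W_i cosα_i)·tanφ'] / Σ W_i sinα_i, with Δl_i = b_i / cosα_i.
Slice 1: Δl = 2.4/cos(-0.6°) = 2.400 m; N'_1 = 91·cos(-0.6°) = 91.0; c'Δl = 41.04; W sinα = -1.0
Slice 2: Δl = 2.3/cos15.0° = 2.381 m; N'_2 = 166·cos15.0° = 160.3; c'Δl = 40.72; W sinα = 43.0
Slice 3: Δl = 1.7/cos29.2° = 1.947 m; N'_3 = 94·cos29.2° = 82.1; c'Δl = 33.30; W sinα = 45.9
Slice 4: Δl = 2.1/cos44.9° = 2.965 m; N'_4 = 55·cos44.9° = 39.0; c'Δl = 50.70; W sinα = 38.8
Σc'Δl = 165.8 kN/m; ΣN' = 372.4 kN/m; ΣW sinα = 126.7 kN/m
Resisting = 165.8 + 372.4·tan21.7° = 165.8 + 148.2 = 313.9 kN/m
FS = 313.9 / 126.7 = 2.478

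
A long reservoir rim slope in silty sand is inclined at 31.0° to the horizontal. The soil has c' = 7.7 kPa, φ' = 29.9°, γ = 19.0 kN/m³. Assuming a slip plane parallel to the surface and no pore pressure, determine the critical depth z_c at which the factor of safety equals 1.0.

z_c = 21.35 m

Setting FS = 1.00 in FS = [c' + γz cos²β tanφ'] / [γz sinβ cosβ] and solving for z:
z = c' / [γ cosβ (FS·sinβ − cosβ·tanφ')]
  = 7.7 / [19.0·cos31.0°·(1.00·sin31.0° − cos31.0°·tan29.9°)]
  = 7.7 / [19.0·0.8572·(1.00·0.5150 − 0.8572·0.5750)]
  = 7.7 / 0.3607 = 21.350 m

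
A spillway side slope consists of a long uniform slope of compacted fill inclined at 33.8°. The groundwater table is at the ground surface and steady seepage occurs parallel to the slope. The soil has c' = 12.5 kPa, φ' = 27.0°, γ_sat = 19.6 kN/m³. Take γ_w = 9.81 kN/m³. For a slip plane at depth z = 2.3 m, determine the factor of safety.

With seepage parallel to the slope and the water table at the surface, the effective normal stress on the slip plane uses the buoyant unit weight γ' = γ_sat − γ_w while the driving shear stress uses γ_sat:
FS = [c' + γ' z cos²β tanφ'] / [γ_sat z sinβ cosβ]
γ' = 19.6 − 9.81 = 9.79 kN/m³
Numerator = 12.5 + 9.79·2.3·cos²33.8°·tan27.0° = 12.5 + 9.79·2.3·0.6905·0.5095 = 20.422 kPa
Denominator = 19.6·2.3·sin33.8°·cos33.8° = 19.6·2.3·0.5563·0.8310 = 20.839 kPa
FS = 20.422 / 20.839 = 0.980

FS = 0.98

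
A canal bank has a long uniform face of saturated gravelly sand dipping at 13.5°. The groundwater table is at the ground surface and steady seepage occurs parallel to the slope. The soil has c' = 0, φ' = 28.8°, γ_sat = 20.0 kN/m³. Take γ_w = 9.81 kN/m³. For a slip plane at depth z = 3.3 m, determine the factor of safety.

FS = 1.17

With seepage parallel to the slope and the water table at the surface, the effective normal stress on the slip plane uses the buoyant unit weight γ' = γ_sat − γ_w while the driving shear stress uses γ_sat:
FS = [c' + γ' z cos²β tanφ'] / [γ_sat z sinβ cosβ]
(For c' = 0 this reduces to FS = (γ'/γ_sat)·tanφ'/tanβ.)
γ' = 20.0 − 9.81 = 10.19 kN/m³
Numerator = 0.0 + 10.19·3.3·cos²13.5°·tan28.8° = 0.0 + 10.19·3.3·0.9455·0.5498 = 17.479 kPa
Denominator = 20.0·3.3·sin13.5°·cos13.5° = 20.0·3.3·0.2334·0.9724 = 14.982 kPa
FS = 17.479 / 14.982 = 1.167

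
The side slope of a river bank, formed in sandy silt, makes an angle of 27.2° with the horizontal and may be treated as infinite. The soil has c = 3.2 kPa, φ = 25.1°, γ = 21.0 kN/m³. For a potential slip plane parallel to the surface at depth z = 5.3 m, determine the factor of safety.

For an infinite slope with a slip plane parallel to the surface (no pore pressure): FS = [c + γz cos²β tanφ] / [γz sinβ cosβ].
γz = 21.0·5.3 = 111.30 kN/m²
Numerator = 3.2 + 111.30·cos²27.2°·tan25.1° = 3.2 + 111.30·0.7911·0.4684 = 44.443 kPa
Denominator = 111.30·sin27.2°·cos27.2° = 111.30·0.4571·0.8894 = 45.249 kPa
FS = 44.443 / 45.249 = 0.982

FS = 0.98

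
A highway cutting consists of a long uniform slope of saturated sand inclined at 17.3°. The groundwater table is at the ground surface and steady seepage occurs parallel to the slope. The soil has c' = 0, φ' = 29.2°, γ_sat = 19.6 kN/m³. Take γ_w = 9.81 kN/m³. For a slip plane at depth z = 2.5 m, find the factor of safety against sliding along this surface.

With seepage parallel to the slope and the water table at the surface, the effective normal stress on the slip plane uses the buoyant unit weight γ' = γ_sat − γ_w while the driving shear stress uses γ_sat:
FS = [c' + γ' z cos²β tanφ'] / [γ_sat z sinβ cosβ]
(For c' = 0 this reduces to FS = (γ'/γ_sat)·tanφ'/tanβ.)
γ' = 19.6 − 9.81 = 9.79 kN/m³
Numerator = 0.0 + 9.79·2.5·cos²17.3°·tan29.2° = 0.0 + 9.79·2.5·0.9116·0.5589 = 12.469 kPa
Denominator = 19.6·2.5·sin17.3°·cos17.3° = 19.6·2.5·0.2974·0.9548 = 13.912 kPa
FS = 12.469 / 13.912 = 0.896

FS = 0.90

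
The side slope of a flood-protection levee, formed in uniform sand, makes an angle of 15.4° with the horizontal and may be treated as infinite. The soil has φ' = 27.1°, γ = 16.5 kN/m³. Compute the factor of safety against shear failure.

FS = 1.86

For a dry cohesionless infinite slope the factor of safety is FS = tanφ' / tanβ.
FS = tan27.1° / tan15.4° = 0.5117 / 0.2754 = 1.858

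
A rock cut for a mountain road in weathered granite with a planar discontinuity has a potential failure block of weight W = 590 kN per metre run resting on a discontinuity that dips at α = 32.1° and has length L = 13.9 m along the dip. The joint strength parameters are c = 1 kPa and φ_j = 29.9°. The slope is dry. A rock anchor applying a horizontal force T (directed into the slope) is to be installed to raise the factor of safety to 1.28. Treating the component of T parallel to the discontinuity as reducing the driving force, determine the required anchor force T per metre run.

Resolving forces along and normal to the sliding plane, with the horizontal anchor force T adding T·sinα to the effective normal force and T·cosα acting up the plane against the driving force:
FS = [cL + (W cosα + T sinα) tanφ_j] / [W sinα − T cosα]
Without the anchor: N' = 499.8 kN/m, driving T_d = 313.5 kN/m, resisting R = 1·13.9 + 499.8·tan29.9° = 301.3 kN/m, FS = 0.96.
Setting FS = 1.28 and solving for T:
1.28·(313.5 − T cos32.1°) = 301.3 + T sin32.1°·tan29.9°
T·(sin32.1°·tan29.9° + 1.28·cos32.1°) = 1.28·313.5 − 301.3
T·(0.5314·0.5750 + 1.28·0.8471) = 401.3 − 301.3 = 100.0
T·1.3899 = 100.0
T = 72.0 kN/m

T = 72 kN/m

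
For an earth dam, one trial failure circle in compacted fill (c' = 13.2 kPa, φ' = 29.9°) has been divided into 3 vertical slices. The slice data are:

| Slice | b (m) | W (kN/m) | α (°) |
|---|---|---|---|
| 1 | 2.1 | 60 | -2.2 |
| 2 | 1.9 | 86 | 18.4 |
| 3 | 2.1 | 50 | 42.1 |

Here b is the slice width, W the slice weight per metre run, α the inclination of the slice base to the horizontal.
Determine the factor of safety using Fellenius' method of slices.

FS = 3.33

Ordinary method of slices: FS = Σ[c'·Δl_i + (W_i cosα_i)·tanφ'] / Σ W_i sinα_i, with Δl_i = b_i / cosα_i.
Slice 1: Δl = 2.1/cos(-2.2°) = 2.102 m; N'_1 = 60·cos(-2.2°) = 60.0; c'Δl = 27.74; W sinα = -2.3
Slice 2: Δl = 1.9/cos18.4° = 2.002 m; N'_2 = 86·cos18.4° = 81.6; c'Δl = 26.43; W sinα = 27.1
Slice 3: Δl = 2.1/cos42.1° = 2.830 m; N'_3 = 50·cos42.1° = 37.1; c'Δl = 37.36; W sinα = 33.5
Σc'Δl = 91.5 kN/m; ΣN' = 178.7 kN/m; ΣW sinα = 58.4 kN/m
Resisting = 91.5 + 178.7·tan29.9° = 91.5 + 102.7 = 194.3 kN/m
FS = 194.3 / 58.4 = 3.329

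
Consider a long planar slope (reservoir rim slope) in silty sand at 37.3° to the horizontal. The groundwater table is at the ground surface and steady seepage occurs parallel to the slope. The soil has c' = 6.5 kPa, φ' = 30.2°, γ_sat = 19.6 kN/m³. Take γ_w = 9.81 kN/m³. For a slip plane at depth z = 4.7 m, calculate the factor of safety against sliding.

FS = 0.53

With seepage parallel to the slope and the water table at the surface, the effective normal stress on the slip plane uses the buoyant unit weight γ' = γ_sat − γ_w while the driving shear stress uses γ_sat:
FS = [c' + γ' z cos²β tanφ'] / [γ_sat z sinβ cosβ]
γ' = 19.6 − 9.81 = 9.79 kN/m³
Numerator = 6.5 + 9.79·4.7·cos²37.3°·tan30.2° = 6.5 + 9.79·4.7·0.6328·0.5820 = 23.446 kPa
Denominator = 19.6·4.7·sin37.3°·cos37.3° = 19.6·4.7·0.6060·0.7955 = 44.406 kPa
FS = 23.446 / 44.406 = 0.528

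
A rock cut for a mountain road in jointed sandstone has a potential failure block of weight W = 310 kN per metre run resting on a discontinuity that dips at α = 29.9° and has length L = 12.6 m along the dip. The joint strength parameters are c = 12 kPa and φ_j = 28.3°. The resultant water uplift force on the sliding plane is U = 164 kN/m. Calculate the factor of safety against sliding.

FS = 1.34

Resolving the block weight along and normal to the plane and applying the Mohr–Coulomb strength on the joint:
N' = W cosα − U = 310·cos29.9° − 164 = 104.7 kN/m
Driving force T = W sinα = 310·sin29.9° = 154.5 kN/m
Resisting force R = c·L + N'·tanφ_j = 12·12.6 + 104.7·tan28.3° = 151.2 + 56.4 = 207.6 kN/m
FS = R / T = 207.6 / 154.5 = 1.343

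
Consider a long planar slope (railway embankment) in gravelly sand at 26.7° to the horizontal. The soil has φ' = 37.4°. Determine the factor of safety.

For a dry cohesionless infinite slope the factor of safety is FS = tanφ' / tanβ.
FS = tan37.4° / tan26.7° = 0.7646 / 0.5029 = 1.520

FS = 1.52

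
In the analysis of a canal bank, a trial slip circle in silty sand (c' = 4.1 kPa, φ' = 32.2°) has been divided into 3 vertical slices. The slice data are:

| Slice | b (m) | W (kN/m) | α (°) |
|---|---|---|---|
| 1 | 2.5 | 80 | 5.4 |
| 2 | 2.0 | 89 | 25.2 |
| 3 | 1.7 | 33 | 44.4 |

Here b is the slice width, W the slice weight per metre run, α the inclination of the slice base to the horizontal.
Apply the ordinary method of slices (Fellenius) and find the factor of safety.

FS = 2.11

Ordinary method of slices: FS = Σ[c'·Δl_i + (W_i cosα_i)·tanφ'] / Σ W_i sinα_i, with Δl_i = b_i / cosα_i.
Slice 1: Δl = 2.5/cos5.4° = 2.511 m; N'_1 = 80·cos5.4° = 79.6; c'Δl = 10.30; W sinα = 7.5
Slice 2: Δl = 2.0/cos25.2° = 2.210 m; N'_2 = 89·cos25.2° = 80.5; c'Δl = 9.06; W sinα = 37.9
Slice 3: Δl = 1.7/cos44.4° = 2.379 m; N'_3 = 33·cos44.4° = 23.6; c'Δl = 9.76; W sinα = 23.1
Σc'Δl = 29.1 kN/m; ΣN' = 183.8 kN/m; ΣW sinα = 68.5 kN/m
Resisting = 29.1 + 183.8·tan32.2° = 29.1 + 115.7 = 144.8 kN/m
FS = 144.8 / 68.5 = 2.114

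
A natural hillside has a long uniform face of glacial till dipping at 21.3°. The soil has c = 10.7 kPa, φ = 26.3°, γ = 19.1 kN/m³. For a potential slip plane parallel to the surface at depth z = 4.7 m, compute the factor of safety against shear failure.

FS = 1.62

For an infinite slope with a slip plane parallel to the surface (no pore pressure): FS = [c + γz cos²β tanφ] / [γz sinβ cosβ].
γz = 19.1·4.7 = 89.77 kN/m²
Numerator = 10.7 + 89.77·cos²21.3°·tan26.3° = 10.7 + 89.77·0.8680·0.4942 = 49.213 kPa
Denominator = 89.77·sin21.3°·cos21.3° = 89.77·0.3633·0.9317 = 30.382 kPa
FS = 49.213 / 30.382 = 1.620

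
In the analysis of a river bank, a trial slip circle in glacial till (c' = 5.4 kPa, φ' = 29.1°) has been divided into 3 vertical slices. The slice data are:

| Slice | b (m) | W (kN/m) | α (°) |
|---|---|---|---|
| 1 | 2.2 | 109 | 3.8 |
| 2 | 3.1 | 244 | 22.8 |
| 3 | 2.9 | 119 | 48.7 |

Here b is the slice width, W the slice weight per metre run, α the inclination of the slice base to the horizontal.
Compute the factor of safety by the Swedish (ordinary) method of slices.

FS = 1.48

Ordinary method of slices: FS = Σ[c'·Δl_i + (W_i cosα_i)·tanφ'] / Σ W_i sinα_i, with Δl_i = b_i / cosα_i.
Slice 1: Δl = 2.2/cos3.8° = 2.205 m; N'_1 = 109·cos3.8° = 108.8; c'Δl = 11.91; W sinα = 7.2
Slice 2: Δl = 3.1/cos22.8° = 3.363 m; N'_2 = 244·cos22.8° = 224.9; c'Δl = 18.16; W sinα = 94.6
Slice 3: Δl = 2.9/cos48.7° = 4.394 m; N'_3 = 119·cos48.7° = 78.5; c'Δl = 23.73; W sinα = 89.4
Σc'Δl = 53.8 kN/m; ΣN' = 412.2 kN/m; ΣW sinα = 191.2 kN/m
Resisting = 53.8 + 412.2·tan29.1° = 53.8 + 229.4 = 283.2 kN/m
FS = 283.2 / 191.2 = 1.482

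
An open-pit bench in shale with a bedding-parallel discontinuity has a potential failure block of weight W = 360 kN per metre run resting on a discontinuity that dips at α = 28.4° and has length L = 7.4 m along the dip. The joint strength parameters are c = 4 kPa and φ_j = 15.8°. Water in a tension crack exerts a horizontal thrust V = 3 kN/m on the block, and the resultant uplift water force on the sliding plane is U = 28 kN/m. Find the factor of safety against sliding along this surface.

FS = 0.64

Resolving the block weight along and normal to the plane and applying the Mohr–Coulomb strength on the joint:
N' = W cosα − U − V sinα = 360·cos28.4° − 28 − 3·sin28.4° = 287.2 kN/m
Driving force T = W sinα + V cosα = 360·sin28.4° + 3·cos28.4° = 173.9 kN/m
Resisting force R = c·L + N'·tanφ_j = 4·7.4 + 287.2·tan15.8° = 29.6 + 81.3 = 110.9 kN/m
FS = R / T = 110.9 / 173.9 = 0.638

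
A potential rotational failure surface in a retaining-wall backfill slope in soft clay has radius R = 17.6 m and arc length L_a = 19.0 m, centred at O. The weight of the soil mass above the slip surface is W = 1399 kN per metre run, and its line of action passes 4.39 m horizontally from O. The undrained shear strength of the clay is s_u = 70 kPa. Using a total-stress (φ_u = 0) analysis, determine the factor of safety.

FS = 3.81

Taking moments about the centre O, the resisting moment is provided by the undrained shear strength acting along the arc:
M_R = s_u·L_a·R = 70·19.00·17.6 = 23408.0 kN·m/m
M_D = W·d = 1399·4.39 = 6141.6 kN·m/m
FS = M_R / M_D = 23408.0 / 6141.6 = 3.811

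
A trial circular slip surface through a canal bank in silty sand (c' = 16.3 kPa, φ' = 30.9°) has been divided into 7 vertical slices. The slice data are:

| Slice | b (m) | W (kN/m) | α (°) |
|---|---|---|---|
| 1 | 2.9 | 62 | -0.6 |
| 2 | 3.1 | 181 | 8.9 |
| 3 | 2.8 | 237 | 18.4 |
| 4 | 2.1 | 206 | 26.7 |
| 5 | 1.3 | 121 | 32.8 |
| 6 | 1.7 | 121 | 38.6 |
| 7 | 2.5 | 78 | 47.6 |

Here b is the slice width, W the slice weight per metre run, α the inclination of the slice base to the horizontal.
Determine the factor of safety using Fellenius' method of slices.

FS = 2.14

Ordinary method of slices: FS = Σ[c'·Δl_i + (W_i cosα_i)·tanφ'] / Σ W_i sinα_i, with Δl_i = b_i / cosα_i.
Slice 1: Δl = 2.9/cos(-0.6°) = 2.900 m; N'_1 = 62·cos(-0.6°) = 62.0; c'Δl = 47.27; W sinα = -0.6
Slice 2: Δl = 3.1/cos8.9° = 3.138 m; N'_2 = 181·cos8.9° = 178.8; c'Δl = 51.15; W sinα = 28.0
Slice 3: Δl = 2.8/cos18.4° = 2.951 m; N'_3 = 237·cos18.4° = 224.9; c'Δl = 48.10; W sinα = 74.8
Slice 4: Δl = 2.1/cos26.7° = 2.351 m; N'_4 = 206·cos26.7° = 184.0; c'Δl = 38.32; W sinα = 92.6
Slice 5: Δl = 1.3/cos32.8° = 1.547 m; N'_5 = 121·cos32.8° = 101.7; c'Δl = 25.21; W sinα = 65.5
Slice 6: Δl = 1.7/cos38.6° = 2.175 m; N'_6 = 121·cos38.6° = 94.6; c'Δl = 35.46; W sinα = 75.5
Slice 7: Δl = 2.5/cos47.6° = 3.708 m; N'_7 = 78·cos47.6° = 52.6; c'Δl = 60.43; W sinα = 57.6
Σc'Δl = 305.9 kN/m; ΣN' = 898.6 kN/m; ΣW sinα = 393.4 kN/m
Resisting = 305.9 + 898.6·tan30.9° = 305.9 + 537.8 = 843.7 kN/m
FS = 843.7 / 393.4 = 2.145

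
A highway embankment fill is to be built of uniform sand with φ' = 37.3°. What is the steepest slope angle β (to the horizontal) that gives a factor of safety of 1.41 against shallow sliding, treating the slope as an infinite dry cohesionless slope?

β = 28.4°

For an infinite dry cohesionless slope FS = tanφ'/tanβ, so tanβ = tanφ' / FS.
tanβ = tan37.3° / 1.41 = 0.7618 / 1.41 = 0.5403
β = arctan(0.5403) = 28.38°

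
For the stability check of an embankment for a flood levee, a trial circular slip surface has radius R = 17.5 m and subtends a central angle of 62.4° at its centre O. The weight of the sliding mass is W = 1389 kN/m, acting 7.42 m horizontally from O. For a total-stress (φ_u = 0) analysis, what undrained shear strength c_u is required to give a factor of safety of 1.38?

FS = c_u·L_a·R / (W·d), so c_u = FS·W·d / (L_a·R).
Arc length L_a = R·θ = 17.5·(62.4°·π/180) = 17.5·1.0891 = 19.06 m
c_u = 1.38·1389·7.42 / (19.06·17.5) = 14222.8 / 333.53 = 42.64 kPa

c_u = 42.6 kPa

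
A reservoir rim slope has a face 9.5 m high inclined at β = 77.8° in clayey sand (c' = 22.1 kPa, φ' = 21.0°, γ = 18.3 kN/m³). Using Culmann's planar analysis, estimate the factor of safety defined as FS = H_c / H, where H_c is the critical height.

H_c = (4c'/γ) · sinβ cosφ' / [1 − cos(β − φ')]
    = (4·22.1/18.3) · sin77.8°·cos21.0° / [1 − cos56.8°]
    = 4.831 · 0.9125 / 0.4524 = 9.74 m
FS = H_c / H = 9.74 / 9.5 = 1.026

FS = 1.03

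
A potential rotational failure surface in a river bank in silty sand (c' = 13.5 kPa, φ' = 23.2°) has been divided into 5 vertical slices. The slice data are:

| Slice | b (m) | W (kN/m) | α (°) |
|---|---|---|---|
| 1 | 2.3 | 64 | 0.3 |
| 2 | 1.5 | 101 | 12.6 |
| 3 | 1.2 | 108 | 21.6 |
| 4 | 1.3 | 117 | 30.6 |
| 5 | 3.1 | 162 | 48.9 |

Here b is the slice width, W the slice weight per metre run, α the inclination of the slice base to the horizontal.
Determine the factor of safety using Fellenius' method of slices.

FS = 1.46

Ordinary method of slices: FS = Σ[c'·Δl_i + (W_i cosα_i)·tanφ'] / Σ W_i sinα_i, with Δl_i = b_i / cosα_i.
Slice 1: Δl = 2.3/cos0.3° = 2.300 m; N'_1 = 64·cos0.3° = 64.0; c'Δl = 31.05; W sinα = 0.3
Slice 2: Δl = 1.5/cos12.6° = 1.537 m; N'_2 = 101·cos12.6° = 98.6; c'Δl = 20.75; W sinα = 22.0
Slice 3: Δl = 1.2/cos21.6° = 1.291 m; N'_3 = 108·cos21.6° = 100.4; c'Δl = 17.42; W sinα = 39.8
Slice 4: Δl = 1.3/cos30.6° = 1.510 m; N'_4 = 117·cos30.6° = 100.7; c'Δl = 20.39; W sinα = 59.6
Slice 5: Δl = 3.1/cos48.9° = 4.716 m; N'_5 = 162·cos48.9° = 106.5; c'Δl = 63.66; W sinα = 122.1
Σc'Δl = 153.3 kN/m; ΣN' = 470.2 kN/m; ΣW sinα = 243.8 kN/m
Resisting = 153.3 + 470.2·tan23.2° = 153.3 + 201.5 = 354.8 kN/m
FS = 354.8 / 243.8 = 1.456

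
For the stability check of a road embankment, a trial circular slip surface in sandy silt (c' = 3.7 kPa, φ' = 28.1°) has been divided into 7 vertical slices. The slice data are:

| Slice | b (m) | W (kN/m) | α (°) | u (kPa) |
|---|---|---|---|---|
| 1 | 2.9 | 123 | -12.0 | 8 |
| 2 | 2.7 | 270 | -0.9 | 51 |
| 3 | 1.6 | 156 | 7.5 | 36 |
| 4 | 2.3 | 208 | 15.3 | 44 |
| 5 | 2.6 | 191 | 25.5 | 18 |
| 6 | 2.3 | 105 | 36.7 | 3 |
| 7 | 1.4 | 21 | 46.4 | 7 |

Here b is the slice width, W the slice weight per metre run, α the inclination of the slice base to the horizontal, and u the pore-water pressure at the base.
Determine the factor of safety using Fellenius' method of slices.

Ordinary method of slices: FS = Σ[c'·Δl_i + (W_i cosα_i − u_i·Δl_i)·tanφ'] / Σ W_i sinα_i, with Δl_i = b_i / cosα_i.
Slice 1: Δl = 2.9/cos(-12.0°) = 2.965 m; N'_1 = 123·cos(-12.0°) − 8·2.965 = 96.6; c'Δl = 10.97; W sinα = -25.6
Slice 2: Δl = 2.7/cos(-0.9°) = 2.700 m; N'_2 = 270·cos(-0.9°) − 51·2.700 = 132.2; c'Δl = 9.99; W sinα = -4.2
Slice 3: Δl = 1.6/cos7.5° = 1.614 m; N'_3 = 156·cos7.5° − 36·1.614 = 96.6; c'Δl = 5.97; W sinα = 20.4
Slice 4: Δl = 2.3/cos15.3° = 2.385 m; N'_4 = 208·cos15.3° − 44·2.385 = 95.7; c'Δl = 8.82; W sinα = 54.9
Slice 5: Δl = 2.6/cos25.5° = 2.881 m; N'_5 = 191·cos25.5° − 18·2.881 = 120.5; c'Δl = 10.66; W sinα = 82.2
Slice 6: Δl = 2.3/cos36.7° = 2.869 m; N'_6 = 105·cos36.7° − 3·2.869 = 75.6; c'Δl = 10.61; W sinα = 62.8
Slice 7: Δl = 1.4/cos46.4° = 2.030 m; N'_7 = 21·cos46.4° − 7·2.030 = 0.3; c'Δl = 7.51; W sinα = 15.2
Σc'Δl = 64.5 kN/m; ΣN' = 617.5 kN/m; ΣW sinα = 205.6 kN/m
Resisting = 64.5 + 617.5·tan28.1° = 64.5 + 329.7 = 394.3 kN/m
FS = 394.3 / 205.6 = 1.917

FS = 1.92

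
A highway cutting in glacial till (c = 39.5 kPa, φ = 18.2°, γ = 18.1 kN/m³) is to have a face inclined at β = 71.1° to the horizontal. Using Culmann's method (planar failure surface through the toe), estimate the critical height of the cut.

Culmann's analysis gives the critical failure plane at α_cr = (β + φ)/2 = (71.1 + 18.2)/2 = 44.6°, and the critical height
H_c = (4c/γ) · sinβ cosφ / [1 − cos(β − φ)]
    = (4·39.5/18.1) · sin71.1°·cos18.2° / [1 − cos(52.9°)]
    = 8.729 · 0.9461·0.9500 / [1 − 0.6032]
    = 8.729 · 0.8988 / 0.3968
    = 19.77 m

H_c = 19.77 m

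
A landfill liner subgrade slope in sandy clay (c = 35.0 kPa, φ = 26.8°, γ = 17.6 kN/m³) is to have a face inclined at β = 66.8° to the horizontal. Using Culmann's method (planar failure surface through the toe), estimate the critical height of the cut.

Culmann's analysis gives the critical failure plane at α_cr = (β + φ)/2 = (66.8 + 26.8)/2 = 46.8°, and the critical height
H_c = (4c/γ) · sinβ cosφ / [1 − cos(β − φ)]
    = (4·35.0/17.6) · sin66.8°·cos26.8° / [1 − cos(40.0°)]
    = 7.955 · 0.9191·0.8926 / [1 − 0.7660]
    = 7.955 · 0.8204 / 0.2340
    = 27.89 m

H_c = 27.89 m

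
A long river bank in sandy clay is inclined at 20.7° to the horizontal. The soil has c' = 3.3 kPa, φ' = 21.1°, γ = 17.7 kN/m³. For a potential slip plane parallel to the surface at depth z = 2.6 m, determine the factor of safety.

For an infinite slope with a slip plane parallel to the surface (no pore pressure): FS = [c' + γz cos²β tanφ'] / [γz sinβ cosβ].
γz = 17.7·2.6 = 46.02 kN/m²
Numerator = 3.3 + 46.02·cos²20.7°·tan21.1° = 3.3 + 46.02·0.8751·0.3859 = 18.839 kPa
Denominator = 46.02·sin20.7°·cos20.7° = 46.02·0.3535·0.9354 = 15.217 kPa
FS = 18.839 / 15.217 = 1.238

FS = 1.24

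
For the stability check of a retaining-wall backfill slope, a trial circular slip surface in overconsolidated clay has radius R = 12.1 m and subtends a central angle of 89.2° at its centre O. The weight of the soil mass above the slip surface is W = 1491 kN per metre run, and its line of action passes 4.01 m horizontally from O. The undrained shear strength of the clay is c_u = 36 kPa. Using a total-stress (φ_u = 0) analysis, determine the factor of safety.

FS = 1.37

Taking moments about the centre O, the resisting moment is provided by the undrained shear strength acting along the arc:
Arc length L_a = R·θ = 12.1·(89.2°·π/180) = 12.1·1.5568 = 18.84 m
M_R = c_u·L_a·R = 36·18.84·12.1 = 8205.7 kN·m/m
M_D = W·d = 1491·4.01 = 5978.9 kN·m/m
FS = M_R / M_D = 8205.7 / 5978.9 = 1.372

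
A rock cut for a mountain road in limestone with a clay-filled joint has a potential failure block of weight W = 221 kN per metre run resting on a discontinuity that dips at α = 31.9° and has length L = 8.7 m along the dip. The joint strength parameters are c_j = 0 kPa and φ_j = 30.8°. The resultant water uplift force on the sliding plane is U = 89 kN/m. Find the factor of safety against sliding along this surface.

FS = 0.50

Resolving the block weight along and normal to the plane and applying the Mohr–Coulomb strength on the joint:
N' = W cosα − U = 221·cos31.9° − 89 = 98.6 kN/m
Driving force T = W sinα = 221·sin31.9° = 116.8 kN/m
Resisting force R = c_j·L + N'·tanφ_j = 0·8.7 + 98.6·tan30.8° = 0.0 + 58.8 = 58.8 kN/m
FS = R / T = 58.8 / 116.8 = 0.503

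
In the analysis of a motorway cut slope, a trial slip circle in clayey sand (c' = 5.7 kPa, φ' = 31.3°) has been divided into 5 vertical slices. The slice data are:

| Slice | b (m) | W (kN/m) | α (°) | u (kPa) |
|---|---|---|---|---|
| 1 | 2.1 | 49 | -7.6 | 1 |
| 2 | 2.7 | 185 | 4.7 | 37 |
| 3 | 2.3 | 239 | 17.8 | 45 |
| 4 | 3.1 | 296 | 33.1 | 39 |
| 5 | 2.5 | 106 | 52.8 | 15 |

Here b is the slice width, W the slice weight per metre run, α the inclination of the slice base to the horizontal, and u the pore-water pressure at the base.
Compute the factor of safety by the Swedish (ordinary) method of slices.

FS = 0.92

Ordinary method of slices: FS = Σ[c'·Δl_i + (W_i cosα_i − u_i·Δl_i)·tanφ'] / Σ W_i sinα_i, with Δl_i = b_i / cosα_i.
Slice 1: Δl = 2.1/cos(-7.6°) = 2.119 m; N'_1 = 49·cos(-7.6°) − 1·2.119 = 46.5; c'Δl = 12.08; W sinα = -6.5
Slice 2: Δl = 2.7/cos4.7° = 2.709 m; N'_2 = 185·cos4.7° − 37·2.709 = 84.1; c'Δl = 15.44; W sinα = 15.2
Slice 3: Δl = 2.3/cos17.8° = 2.416 m; N'_3 = 239·cos17.8° − 45·2.416 = 118.9; c'Δl = 13.77; W sinα = 73.1
Slice 4: Δl = 3.1/cos33.1° = 3.701 m; N'_4 = 296·cos33.1° − 39·3.701 = 103.6; c'Δl = 21.09; W sinα = 161.6
Slice 5: Δl = 2.5/cos52.8° = 4.135 m; N'_5 = 106·cos52.8° − 15·4.135 = 2.1; c'Δl = 23.57; W sinα = 84.4
Σc'Δl = 85.9 kN/m; ΣN' = 355.2 kN/m; ΣW sinα = 327.8 kN/m
Resisting = 85.9 + 355.2·tan31.3° = 85.9 + 215.9 = 301.9 kN/m
FS = 301.9 / 327.8 = 0.921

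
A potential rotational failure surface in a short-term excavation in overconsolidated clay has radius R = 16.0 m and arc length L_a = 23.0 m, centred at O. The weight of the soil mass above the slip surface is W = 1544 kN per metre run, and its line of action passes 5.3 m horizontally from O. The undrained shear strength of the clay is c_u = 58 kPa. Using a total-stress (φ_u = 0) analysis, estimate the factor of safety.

FS = 2.61

Taking moments about the centre O, the resisting moment is provided by the undrained shear strength acting along the arc:
M_R = c_u·L_a·R = 58·23.00·16.0 = 21344.0 kN·m/m
M_D = W·d = 1544·5.3 = 8183.2 kN·m/m
FS = M_R / M_D = 21344.0 / 8183.2 = 2.608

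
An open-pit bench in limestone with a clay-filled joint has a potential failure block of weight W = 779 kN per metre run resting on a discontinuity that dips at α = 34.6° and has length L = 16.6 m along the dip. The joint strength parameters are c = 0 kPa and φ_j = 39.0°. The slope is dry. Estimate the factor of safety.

Resolving the block weight along and normal to the plane and applying the Mohr–Coulomb strength on the joint:
N' = W cosα = 779·cos34.6° = 641.2 kN/m
Driving force T = W sinα = 779·sin34.6° = 442.4 kN/m
Resisting force R = c·L + N'·tanφ_j = 0·16.6 + 641.2·tan39.0° = 0.0 + 519.3 = 519.3 kN/m
FS = R / T = 519.3 / 442.4 = 1.174

FS = 1.17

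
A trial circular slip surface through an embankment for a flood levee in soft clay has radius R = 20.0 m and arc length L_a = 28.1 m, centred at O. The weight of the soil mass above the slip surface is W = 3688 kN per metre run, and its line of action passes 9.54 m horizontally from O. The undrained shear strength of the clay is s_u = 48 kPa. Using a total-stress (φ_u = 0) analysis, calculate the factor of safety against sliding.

FS = 0.77

Taking moments about the centre O, the resisting moment is provided by the undrained shear strength acting along the arc:
M_R = s_u·L_a·R = 48·28.10·20.0 = 26976.0 kN·m/m
M_D = W·d = 3688·9.54 = 35183.5 kN·m/m
FS = M_R / M_D = 26976.0 / 35183.5 = 0.767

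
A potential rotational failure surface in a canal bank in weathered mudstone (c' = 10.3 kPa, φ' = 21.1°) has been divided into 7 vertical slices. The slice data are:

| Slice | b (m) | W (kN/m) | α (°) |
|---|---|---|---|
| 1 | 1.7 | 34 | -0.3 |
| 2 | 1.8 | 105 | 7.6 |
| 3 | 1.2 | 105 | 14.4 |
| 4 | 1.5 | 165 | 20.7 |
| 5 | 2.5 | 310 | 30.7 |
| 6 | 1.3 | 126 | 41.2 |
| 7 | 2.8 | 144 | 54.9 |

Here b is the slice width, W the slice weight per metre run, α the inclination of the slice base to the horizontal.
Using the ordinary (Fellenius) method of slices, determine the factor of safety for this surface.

Ordinary method of slices: FS = Σ[c'·Δl_i + (W_i cosα_i)·tanφ'] / Σ W_i sinα_i, with Δl_i = b_i / cosα_i.
Slice 1: Δl = 1.7/cos(-0.3°) = 1.700 m; N'_1 = 34·cos(-0.3°) = 34.0; c'Δl = 17.51; W sinα = -0.2
Slice 2: Δl = 1.8/cos7.6° = 1.816 m; N'_2 = 105·cos7.6° = 104.1; c'Δl = 18.70; W sinα = 13.9
Slice 3: Δl = 1.2/cos14.4° = 1.239 m; N'_3 = 105·cos14.4° = 101.7; c'Δl = 12.76; W sinα = 26.1
Slice 4: Δl = 1.5/cos20.7° = 1.604 m; N'_4 = 165·cos20.7° = 154.3; c'Δl = 16.52; W sinα = 58.3
Slice 5: Δl = 2.5/cos30.7° = 2.907 m; N'_5 = 310·cos30.7° = 266.6; c'Δl = 29.95; W sinα = 158.3
Slice 6: Δl = 1.3/cos41.2° = 1.728 m; N'_6 = 126·cos41.2° = 94.8; c'Δl = 17.80; W sinα = 83.0
Slice 7: Δl = 2.8/cos54.9° = 4.870 m; N'_7 = 144·cos54.9° = 82.8; c'Δl = 50.16; W sinα = 117.8
Σc'Δl = 163.4 kN/m; ΣN' = 838.3 kN/m; ΣW sinα = 457.2 kN/m
Resisting = 163.4 + 838.3·tan21.1° = 163.4 + 323.5 = 486.9 kN/m
FS = 486.9 / 457.2 = 1.065

FS = 1.06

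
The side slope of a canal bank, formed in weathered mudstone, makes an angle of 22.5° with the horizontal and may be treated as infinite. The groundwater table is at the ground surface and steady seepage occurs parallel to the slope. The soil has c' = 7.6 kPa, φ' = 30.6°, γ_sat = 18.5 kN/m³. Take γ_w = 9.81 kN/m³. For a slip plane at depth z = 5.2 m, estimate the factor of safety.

FS = 0.89

With seepage parallel to the slope and the water table at the surface, the effective normal stress on the slip plane uses the buoyant unit weight γ' = γ_sat − γ_w while the driving shear stress uses γ_sat:
FS = [c' + γ' z cos²β tanφ'] / [γ_sat z sinβ cosβ]
γ' = 18.5 − 9.81 = 8.69 kN/m³
Numerator = 7.6 + 8.69·5.2·cos²22.5°·tan30.6° = 7.6 + 8.69·5.2·0.8536·0.5914 = 30.410 kPa
Denominator = 18.5·5.2·sin22.5°·cos22.5° = 18.5·5.2·0.3827·0.9239 = 34.012 kPa
FS = 30.410 / 34.012 = 0.894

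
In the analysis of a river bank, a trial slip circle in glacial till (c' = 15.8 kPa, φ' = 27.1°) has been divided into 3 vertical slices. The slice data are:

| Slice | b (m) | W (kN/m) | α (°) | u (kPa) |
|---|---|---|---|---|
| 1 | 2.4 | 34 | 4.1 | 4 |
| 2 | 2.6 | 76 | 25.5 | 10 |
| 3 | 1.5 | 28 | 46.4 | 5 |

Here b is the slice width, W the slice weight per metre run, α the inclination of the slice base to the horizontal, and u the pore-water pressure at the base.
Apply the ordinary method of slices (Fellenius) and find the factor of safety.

FS = 2.80

Ordinary method of slices: FS = Σ[c'·Δl_i + (W_i cosα_i − u_i·Δl_i)·tanφ'] / Σ W_i sinα_i, with Δl_i = b_i / cosα_i.
Slice 1: Δl = 2.4/cos4.1° = 2.406 m; N'_1 = 34·cos4.1° − 4·2.406 = 24.3; c'Δl = 38.02; W sinα = 2.4
Slice 2: Δl = 2.6/cos25.5° = 2.881 m; N'_2 = 76·cos25.5° − 10·2.881 = 39.8; c'Δl = 45.51; W sinα = 32.7
Slice 3: Δl = 1.5/cos46.4° = 2.175 m; N'_3 = 28·cos46.4° − 5·2.175 = 8.4; c'Δl = 34.37; W sinα = 20.3
Σc'Δl = 117.9 kN/m; ΣN' = 72.5 kN/m; ΣW sinα = 55.4 kN/m
Resisting = 117.9 + 72.5·tan27.1° = 117.9 + 37.1 = 155.0 kN/m
FS = 155.0 / 55.4 = 2.797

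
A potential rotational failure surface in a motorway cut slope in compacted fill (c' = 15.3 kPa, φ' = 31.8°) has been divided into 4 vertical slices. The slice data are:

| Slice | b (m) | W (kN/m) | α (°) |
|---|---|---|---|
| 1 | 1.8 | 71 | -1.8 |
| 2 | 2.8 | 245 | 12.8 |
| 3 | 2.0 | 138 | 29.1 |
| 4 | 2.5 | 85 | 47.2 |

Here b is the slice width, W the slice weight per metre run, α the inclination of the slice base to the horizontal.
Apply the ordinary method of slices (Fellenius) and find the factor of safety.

FS = 2.56

Ordinary method of slices: FS = Σ[c'·Δl_i + (W_i cosα_i)·tanφ'] / Σ W_i sinα_i, with Δl_i = b_i / cosα_i.
Slice 1: Δl = 1.8/cos(-1.8°) = 1.801 m; N'_1 = 71·cos(-1.8°) = 71.0; c'Δl = 27.55; W sinα = -2.2
Slice 2: Δl = 2.8/cos12.8° = 2.871 m; N'_2 = 245·cos12.8° = 238.9; c'Δl = 43.93; W sinα = 54.3
Slice 3: Δl = 2.0/cos29.1° = 2.289 m; N'_3 = 138·cos29.1° = 120.6; c'Δl = 35.02; W sinα = 67.1
Slice 4: Δl = 2.5/cos47.2° = 3.679 m; N'_4 = 85·cos47.2° = 57.8; c'Δl = 56.30; W sinα = 62.4
Σc'Δl = 162.8 kN/m; ΣN' = 488.2 kN/m; ΣW sinα = 181.5 kN/m
Resisting = 162.8 + 488.2·tan31.8° = 162.8 + 302.7 = 465.5 kN/m
FS = 465.5 / 181.5 = 2.564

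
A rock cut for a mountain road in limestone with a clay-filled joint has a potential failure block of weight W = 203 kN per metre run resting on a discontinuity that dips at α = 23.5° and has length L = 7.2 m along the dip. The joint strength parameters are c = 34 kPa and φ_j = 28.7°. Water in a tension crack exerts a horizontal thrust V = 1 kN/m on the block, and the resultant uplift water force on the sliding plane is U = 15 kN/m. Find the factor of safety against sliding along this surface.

Resolving the block weight along and normal to the plane and applying the Mohr–Coulomb strength on the joint:
N' = W cosα − U − V sinα = 203·cos23.5° − 15 − 1·sin23.5° = 170.8 kN/m
Driving force T = W sinα + V cosα = 203·sin23.5° + 1·cos23.5° = 81.9 kN/m
Resisting force R = c·L + N'·tanφ_j = 34·7.2 + 170.8·tan28.7° = 244.8 + 93.5 = 338.3 kN/m
FS = R / T = 338.3 / 81.9 = 4.132

FS = 4.13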